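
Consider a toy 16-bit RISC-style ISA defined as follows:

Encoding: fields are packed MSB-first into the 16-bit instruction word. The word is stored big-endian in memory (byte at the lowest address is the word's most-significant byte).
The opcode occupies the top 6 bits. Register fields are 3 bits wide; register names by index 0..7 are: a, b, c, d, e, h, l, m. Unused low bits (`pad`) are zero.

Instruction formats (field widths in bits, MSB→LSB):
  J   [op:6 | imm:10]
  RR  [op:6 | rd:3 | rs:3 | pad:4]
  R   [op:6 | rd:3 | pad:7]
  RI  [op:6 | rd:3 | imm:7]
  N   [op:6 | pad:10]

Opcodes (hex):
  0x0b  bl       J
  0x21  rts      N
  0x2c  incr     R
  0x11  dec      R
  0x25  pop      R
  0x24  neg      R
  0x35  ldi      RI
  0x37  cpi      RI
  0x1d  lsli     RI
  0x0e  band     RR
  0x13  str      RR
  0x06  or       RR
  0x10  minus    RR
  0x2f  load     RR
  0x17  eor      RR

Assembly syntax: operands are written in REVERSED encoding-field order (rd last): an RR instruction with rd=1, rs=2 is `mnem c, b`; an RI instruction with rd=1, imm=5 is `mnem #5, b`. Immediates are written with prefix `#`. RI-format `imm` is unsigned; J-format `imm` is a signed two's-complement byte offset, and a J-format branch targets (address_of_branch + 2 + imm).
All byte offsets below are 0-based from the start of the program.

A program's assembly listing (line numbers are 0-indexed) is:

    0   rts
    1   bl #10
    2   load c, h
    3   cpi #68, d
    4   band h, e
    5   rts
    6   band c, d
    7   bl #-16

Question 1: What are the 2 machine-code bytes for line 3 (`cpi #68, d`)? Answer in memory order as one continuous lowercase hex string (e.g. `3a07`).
ddc4

3. cpi fields op=0x37:6|rd=3:3|imm=68:7 → word ddc4h → dd c4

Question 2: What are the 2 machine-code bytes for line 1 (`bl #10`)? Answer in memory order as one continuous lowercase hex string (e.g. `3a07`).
2c0a

line 1 (bl): pack op=0xb:6|imm=10:10 = 0x2c0a; big→ 2c 0a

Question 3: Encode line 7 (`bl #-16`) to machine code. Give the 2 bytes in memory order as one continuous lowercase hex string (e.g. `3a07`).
2ff0

line 7 (bl): pack op=0xb:6|imm=-16:10 = 0x2ff0; big→ 2f f0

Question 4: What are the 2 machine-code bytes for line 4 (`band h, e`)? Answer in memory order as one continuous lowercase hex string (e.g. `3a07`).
line 4 (band): pack op=0xe:6|rd=4:3|rs=5:3|pad=0:4 = 0x3a50; big→ 3a 50

3a50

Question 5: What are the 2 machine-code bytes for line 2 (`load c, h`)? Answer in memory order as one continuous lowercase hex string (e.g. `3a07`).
line 2 (load): pack op=0x2f:6|rd=5:3|rs=2:3|pad=0:4 = 0xbea0; big→ be a0

bea0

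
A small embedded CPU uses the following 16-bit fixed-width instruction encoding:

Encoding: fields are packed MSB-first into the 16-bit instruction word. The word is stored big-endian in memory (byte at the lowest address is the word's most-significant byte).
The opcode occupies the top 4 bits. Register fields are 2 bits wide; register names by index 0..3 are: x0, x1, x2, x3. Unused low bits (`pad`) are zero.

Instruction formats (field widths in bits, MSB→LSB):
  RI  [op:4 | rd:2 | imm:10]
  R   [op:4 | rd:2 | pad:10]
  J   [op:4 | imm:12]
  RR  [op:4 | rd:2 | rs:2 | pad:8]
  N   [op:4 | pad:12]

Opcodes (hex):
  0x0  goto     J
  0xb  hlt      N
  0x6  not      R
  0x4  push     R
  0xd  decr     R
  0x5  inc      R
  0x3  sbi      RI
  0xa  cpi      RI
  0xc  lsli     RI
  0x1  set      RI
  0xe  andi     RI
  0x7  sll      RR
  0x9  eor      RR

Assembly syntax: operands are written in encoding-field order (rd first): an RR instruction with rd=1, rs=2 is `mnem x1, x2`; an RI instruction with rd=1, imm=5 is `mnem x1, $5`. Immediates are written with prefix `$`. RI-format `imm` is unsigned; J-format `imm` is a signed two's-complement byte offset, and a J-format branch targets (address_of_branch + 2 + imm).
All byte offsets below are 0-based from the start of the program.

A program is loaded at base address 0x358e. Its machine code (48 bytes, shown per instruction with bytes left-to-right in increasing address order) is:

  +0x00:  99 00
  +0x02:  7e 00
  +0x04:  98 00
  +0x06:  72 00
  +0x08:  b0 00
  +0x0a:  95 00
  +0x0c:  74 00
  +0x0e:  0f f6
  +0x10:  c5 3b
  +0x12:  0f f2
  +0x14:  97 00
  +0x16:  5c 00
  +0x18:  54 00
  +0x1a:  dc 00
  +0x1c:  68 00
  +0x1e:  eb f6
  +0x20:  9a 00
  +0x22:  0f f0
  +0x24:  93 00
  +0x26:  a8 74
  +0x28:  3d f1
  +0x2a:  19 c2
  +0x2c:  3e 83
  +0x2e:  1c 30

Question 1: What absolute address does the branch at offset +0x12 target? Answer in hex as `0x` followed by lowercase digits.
0x3594

@+12  big-endian(0f f2) = 0x0ff2
  op=0x0ff2>>12=0x0 ⇒ goto (J)
  imm@[11:0]=0xff2 (s12→-14) ⇒ $-14
  target = base 0x358e + off 0x12 + 2 + imm -14 = 0x3594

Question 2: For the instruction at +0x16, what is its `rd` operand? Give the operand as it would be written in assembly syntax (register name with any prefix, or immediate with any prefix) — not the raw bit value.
x3

+0x16: 5c 00 ⇒ word 0x5c00 (big)
  opcode bits[15:12]=0x5: inc/R
  rd@[11:10]=0x3 ⇒ x3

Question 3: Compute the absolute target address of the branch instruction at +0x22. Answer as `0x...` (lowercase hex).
0x35a2

@+22  big-endian(0f f0) = 0x0ff0
  opcode bits[15:12]=0x0: goto/J
  [11:0] imm=4080 (s12→-16) = $-16
  target = base 0x358e + off 0x22 + 2 + imm -16 = 0x35a2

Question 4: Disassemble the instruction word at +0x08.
hlt

off 0x08: read b0 00 as big → 0xb000
  top 4b → 0xb → hlt [N]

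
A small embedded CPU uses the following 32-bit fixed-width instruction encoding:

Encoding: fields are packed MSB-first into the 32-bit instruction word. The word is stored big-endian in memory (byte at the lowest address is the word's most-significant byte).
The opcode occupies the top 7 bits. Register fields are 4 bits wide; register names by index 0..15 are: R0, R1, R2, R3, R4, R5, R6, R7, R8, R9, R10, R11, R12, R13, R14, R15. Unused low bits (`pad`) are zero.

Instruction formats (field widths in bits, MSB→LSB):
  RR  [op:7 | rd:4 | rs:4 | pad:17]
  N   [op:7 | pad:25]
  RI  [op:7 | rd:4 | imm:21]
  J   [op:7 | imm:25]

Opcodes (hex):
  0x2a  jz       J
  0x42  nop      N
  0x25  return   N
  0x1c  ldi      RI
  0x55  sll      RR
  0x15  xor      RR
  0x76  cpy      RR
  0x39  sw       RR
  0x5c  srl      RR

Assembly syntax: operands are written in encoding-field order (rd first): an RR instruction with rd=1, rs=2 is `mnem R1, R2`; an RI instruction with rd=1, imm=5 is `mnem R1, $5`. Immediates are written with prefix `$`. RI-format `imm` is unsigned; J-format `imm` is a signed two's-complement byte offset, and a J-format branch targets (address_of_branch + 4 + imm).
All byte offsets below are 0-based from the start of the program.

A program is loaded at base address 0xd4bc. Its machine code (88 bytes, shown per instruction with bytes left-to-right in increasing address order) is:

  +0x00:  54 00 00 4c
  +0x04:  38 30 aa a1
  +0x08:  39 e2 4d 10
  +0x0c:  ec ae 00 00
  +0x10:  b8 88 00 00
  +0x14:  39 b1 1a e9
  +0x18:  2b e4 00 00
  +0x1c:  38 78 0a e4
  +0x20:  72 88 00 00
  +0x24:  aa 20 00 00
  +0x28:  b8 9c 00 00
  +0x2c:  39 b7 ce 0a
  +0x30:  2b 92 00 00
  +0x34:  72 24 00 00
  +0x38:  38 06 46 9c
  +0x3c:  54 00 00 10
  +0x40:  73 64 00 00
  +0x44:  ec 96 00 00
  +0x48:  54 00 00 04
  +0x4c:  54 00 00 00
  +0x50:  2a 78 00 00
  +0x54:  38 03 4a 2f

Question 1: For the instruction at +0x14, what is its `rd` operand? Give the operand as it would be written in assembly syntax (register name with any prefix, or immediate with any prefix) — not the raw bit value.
+0x14: 39 b1 1a e9 ⇒ word 0x39b11ae9 (big)
  op=0x39b11ae9>>25=0x1c ⇒ ldi (RI)
  rd: (w>>21)&0xf=0xd → R13
  imm: (w>>0)&0x1fffff=0x111ae9 → $1121001

R13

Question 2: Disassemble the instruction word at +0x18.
xor R15, R2

[18] 2b e4 00 00 → 0x2be40000
  opcode bits[31:25]=0x15: xor/RR
  rd@[24:21]=0xf ⇒ R15
  rs@[20:17]=0x2 ⇒ R2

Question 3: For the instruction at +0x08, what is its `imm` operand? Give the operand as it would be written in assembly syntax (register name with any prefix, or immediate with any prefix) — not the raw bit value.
+0x08: 39 e2 4d 10 ⇒ word 0x39e24d10 (big)
  opcode bits[31:25]=0x1c: ldi/RI
  rd: (w>>21)&0xf=0xf → R15
  imm: (w>>0)&0x1fffff=0x24d10 → $150800

$150800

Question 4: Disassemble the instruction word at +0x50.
+0x50: 2a 78 00 00 ⇒ word 0x2a780000 (big)
  op=0x2a780000>>25=0x15 ⇒ xor (RR)
  [24:21] rd=3 = R3
  [20:17] rs=12 = R12

xor R3, R12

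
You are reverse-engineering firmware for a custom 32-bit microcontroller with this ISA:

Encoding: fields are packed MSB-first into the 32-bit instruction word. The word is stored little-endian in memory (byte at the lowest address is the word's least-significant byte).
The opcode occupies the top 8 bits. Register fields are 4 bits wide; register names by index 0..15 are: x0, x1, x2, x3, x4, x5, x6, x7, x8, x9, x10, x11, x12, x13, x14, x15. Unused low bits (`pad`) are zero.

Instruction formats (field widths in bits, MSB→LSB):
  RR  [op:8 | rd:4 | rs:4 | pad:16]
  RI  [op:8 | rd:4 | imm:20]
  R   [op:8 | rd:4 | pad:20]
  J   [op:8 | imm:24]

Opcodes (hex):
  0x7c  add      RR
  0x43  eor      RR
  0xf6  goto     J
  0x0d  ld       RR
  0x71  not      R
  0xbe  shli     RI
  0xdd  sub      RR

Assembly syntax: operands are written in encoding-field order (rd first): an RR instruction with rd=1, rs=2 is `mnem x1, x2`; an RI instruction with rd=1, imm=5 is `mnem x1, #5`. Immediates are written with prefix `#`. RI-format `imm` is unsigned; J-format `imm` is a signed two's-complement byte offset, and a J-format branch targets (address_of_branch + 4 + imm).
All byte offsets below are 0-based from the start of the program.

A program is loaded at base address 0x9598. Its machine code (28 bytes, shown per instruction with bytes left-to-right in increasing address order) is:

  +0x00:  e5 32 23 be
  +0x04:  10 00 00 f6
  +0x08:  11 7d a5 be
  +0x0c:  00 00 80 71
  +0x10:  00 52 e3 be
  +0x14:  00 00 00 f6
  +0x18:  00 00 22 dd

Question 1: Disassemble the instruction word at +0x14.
off 0x14: read 00 00 00 f6 as little → 0xf6000000
  top 8b → 0xf6 → goto [J]
  [23:0] imm=0 = #0

goto #0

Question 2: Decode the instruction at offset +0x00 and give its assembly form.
shli x2, #209637

off 0x00: read e5 32 23 be as little → 0xbe2332e5
  op=0xbe2332e5>>24=0xbe ⇒ shli (RI)
  rd: (w>>20)&0xf=0x2 → x2
  imm: (w>>0)&0xfffff=0x332e5 → #209637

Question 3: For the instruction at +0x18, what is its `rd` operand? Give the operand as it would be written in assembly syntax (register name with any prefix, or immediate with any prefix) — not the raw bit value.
x2

+0x18: 00 00 22 dd ⇒ word 0xdd220000 (little)
  opcode bits[31:24]=0xdd: sub/RR
  [23:20] rd=2 = x2
  [19:16] rs=2 = x2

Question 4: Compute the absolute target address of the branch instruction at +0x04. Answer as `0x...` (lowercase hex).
[04] 10 00 00 f6 → 0xf6000010
  opcode bits[31:24]=0xf6: goto/J
  imm@[23:0]=0x10 ⇒ #16
  target = base 0x9598 + off 0x04 + 4 + imm 16 = 0x95b0

0x95b0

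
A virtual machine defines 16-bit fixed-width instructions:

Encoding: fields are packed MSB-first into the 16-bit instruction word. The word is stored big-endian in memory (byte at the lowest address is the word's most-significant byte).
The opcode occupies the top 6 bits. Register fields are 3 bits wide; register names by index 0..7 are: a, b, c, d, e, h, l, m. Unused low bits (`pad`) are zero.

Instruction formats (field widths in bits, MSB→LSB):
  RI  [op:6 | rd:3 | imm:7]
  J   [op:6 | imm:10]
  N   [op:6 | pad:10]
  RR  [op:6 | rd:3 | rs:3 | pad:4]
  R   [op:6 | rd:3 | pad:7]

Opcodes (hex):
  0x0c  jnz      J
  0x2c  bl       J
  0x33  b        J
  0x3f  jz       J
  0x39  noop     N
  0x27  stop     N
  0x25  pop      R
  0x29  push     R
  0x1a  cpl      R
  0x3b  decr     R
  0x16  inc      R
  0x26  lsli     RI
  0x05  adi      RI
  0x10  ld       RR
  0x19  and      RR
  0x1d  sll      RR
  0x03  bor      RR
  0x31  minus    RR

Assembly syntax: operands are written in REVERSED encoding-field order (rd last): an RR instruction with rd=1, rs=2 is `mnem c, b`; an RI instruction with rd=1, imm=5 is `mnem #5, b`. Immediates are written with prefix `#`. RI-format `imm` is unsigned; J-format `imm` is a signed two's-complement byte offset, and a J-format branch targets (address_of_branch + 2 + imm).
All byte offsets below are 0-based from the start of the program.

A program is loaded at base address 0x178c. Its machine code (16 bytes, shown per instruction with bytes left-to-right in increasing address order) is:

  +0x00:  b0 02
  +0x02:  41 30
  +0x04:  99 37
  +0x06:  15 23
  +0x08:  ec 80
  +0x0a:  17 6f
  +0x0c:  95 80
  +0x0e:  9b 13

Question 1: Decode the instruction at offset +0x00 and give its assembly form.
bl #2

[00] b0 02 → 0xb002
  top 6b → 0x2c → bl [J]
  [9:0] imm=2 = #2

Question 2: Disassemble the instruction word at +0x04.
lsli #55, c

off 0x04: read 99 37 as big → 0x9937
  opcode bits[15:10]=0x26: lsli/RI
  [9:7] rd=2 = c
  [6:0] imm=55 = #55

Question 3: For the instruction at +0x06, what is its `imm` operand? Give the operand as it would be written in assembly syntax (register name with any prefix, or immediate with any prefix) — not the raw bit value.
#35

@+06  big-endian(15 23) = 0x1523
  top 6b → 0x5 → adi [RI]
  [9:7] rd=2 = c
  [6:0] imm=35 = #35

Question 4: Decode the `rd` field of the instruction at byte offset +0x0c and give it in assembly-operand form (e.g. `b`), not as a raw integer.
d

[0c] 95 80 → 0x9580
  op=0x9580>>10=0x25 ⇒ pop (R)
  [9:7] rd=3 = d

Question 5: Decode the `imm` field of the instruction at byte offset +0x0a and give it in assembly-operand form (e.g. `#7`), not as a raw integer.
#111

[0a] 17 6f → 0x176f
  op=0x176f>>10=0x5 ⇒ adi (RI)
  rd@[9:7]=0x6 ⇒ l
  imm@[6:0]=0x6f ⇒ #111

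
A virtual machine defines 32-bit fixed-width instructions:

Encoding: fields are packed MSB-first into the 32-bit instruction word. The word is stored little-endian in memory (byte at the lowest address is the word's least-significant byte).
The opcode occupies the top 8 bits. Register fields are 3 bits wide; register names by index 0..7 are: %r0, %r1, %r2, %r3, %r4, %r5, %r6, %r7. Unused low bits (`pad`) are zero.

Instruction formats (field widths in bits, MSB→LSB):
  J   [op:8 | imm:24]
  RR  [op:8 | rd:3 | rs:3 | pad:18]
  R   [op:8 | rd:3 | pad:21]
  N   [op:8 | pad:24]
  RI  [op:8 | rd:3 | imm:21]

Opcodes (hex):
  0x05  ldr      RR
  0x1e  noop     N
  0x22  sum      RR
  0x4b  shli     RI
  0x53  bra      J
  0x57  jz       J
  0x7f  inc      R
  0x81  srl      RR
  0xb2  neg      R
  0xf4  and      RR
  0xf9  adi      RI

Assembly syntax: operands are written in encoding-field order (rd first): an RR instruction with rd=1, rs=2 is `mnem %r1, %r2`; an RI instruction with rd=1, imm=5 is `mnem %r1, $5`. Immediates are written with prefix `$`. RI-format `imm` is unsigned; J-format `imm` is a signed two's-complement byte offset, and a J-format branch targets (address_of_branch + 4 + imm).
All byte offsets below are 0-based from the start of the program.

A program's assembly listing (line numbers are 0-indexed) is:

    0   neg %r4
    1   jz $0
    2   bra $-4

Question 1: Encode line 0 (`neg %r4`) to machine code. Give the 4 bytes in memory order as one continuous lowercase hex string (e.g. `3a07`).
000080b2

L0: neg op=0xb2:8|rd=4:3|pad=0:21 ⇒ 0xb2800000 ⇒ little 00 00 80 b2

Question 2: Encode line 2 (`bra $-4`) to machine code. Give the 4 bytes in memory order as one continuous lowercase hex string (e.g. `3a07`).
L2: bra op=0x53:8|imm=-4:24 ⇒ 0x53fffffc ⇒ little fc ff ff 53

fcffff53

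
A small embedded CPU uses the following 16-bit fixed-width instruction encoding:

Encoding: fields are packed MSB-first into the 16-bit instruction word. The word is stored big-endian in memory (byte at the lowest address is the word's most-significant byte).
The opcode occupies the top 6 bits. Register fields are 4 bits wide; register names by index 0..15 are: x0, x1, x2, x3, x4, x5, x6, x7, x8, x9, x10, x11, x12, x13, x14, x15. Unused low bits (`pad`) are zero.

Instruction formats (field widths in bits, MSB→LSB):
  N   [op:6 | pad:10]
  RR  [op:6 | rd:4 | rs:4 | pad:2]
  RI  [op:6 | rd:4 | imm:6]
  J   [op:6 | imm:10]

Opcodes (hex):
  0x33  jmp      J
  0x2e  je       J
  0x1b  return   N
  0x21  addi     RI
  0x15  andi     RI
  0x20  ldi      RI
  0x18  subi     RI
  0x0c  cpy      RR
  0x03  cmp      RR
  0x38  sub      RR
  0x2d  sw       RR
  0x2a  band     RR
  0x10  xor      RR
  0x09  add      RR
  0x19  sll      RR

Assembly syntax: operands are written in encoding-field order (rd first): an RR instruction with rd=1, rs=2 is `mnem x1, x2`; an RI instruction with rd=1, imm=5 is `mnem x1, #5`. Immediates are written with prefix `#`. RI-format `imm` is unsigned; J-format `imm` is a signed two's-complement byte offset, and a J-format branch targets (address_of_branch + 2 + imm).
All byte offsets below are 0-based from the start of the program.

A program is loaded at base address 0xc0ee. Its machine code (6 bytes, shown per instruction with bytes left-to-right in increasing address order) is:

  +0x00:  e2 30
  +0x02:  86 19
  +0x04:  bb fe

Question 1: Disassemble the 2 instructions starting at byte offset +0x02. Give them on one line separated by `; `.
addi x8, #25; je #-2

@+02  big-endian(86 19) = 0x8619
  op=0x8619>>10=0x21 ⇒ addi (RI)
  rd@[9:6]=0x8 ⇒ x8
  imm@[5:0]=0x19 ⇒ #25
@+04  big-endian(bb fe) = 0xbbfe
  op=0xbbfe>>10=0x2e ⇒ je (J)
  imm@[9:0]=0x3fe (s10→-2) ⇒ #-2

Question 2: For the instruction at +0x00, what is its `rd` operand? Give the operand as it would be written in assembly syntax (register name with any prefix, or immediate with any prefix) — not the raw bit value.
@+00  big-endian(e2 30) = 0xe230
  op=0xe230>>10=0x38 ⇒ sub (RR)
  rd: (w>>6)&0xf=0x8 → x8
  rs: (w>>2)&0xf=0xc → x12

x8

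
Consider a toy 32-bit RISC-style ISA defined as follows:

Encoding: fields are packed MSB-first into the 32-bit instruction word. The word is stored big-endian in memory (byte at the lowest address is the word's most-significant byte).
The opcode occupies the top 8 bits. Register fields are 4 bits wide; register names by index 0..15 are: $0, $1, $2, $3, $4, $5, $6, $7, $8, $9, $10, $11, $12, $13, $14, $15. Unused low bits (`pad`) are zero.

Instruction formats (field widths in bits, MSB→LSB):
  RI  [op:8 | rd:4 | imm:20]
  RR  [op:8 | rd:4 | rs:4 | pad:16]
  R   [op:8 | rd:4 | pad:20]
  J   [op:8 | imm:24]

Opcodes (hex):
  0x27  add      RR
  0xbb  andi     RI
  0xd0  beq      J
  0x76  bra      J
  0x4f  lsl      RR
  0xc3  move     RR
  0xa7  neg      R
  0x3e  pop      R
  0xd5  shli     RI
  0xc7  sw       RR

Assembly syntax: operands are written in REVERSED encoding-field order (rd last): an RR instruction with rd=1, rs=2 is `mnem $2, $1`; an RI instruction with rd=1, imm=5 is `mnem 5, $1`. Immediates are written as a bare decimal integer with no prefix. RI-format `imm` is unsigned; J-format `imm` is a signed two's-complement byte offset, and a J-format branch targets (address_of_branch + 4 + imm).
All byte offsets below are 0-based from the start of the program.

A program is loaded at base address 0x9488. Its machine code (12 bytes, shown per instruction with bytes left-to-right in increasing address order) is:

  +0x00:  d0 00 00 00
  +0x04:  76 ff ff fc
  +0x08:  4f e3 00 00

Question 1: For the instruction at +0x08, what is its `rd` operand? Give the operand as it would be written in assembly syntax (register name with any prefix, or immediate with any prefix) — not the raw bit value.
$14

@+08  big-endian(4f e3 00 00) = 0x4fe30000
  top 8b → 0x4f → lsl [RR]
  rd@[23:20]=0xe ⇒ $14
  rs@[19:16]=0x3 ⇒ $3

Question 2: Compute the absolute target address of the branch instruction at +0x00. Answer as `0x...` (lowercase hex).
off 0x00: read d0 00 00 00 as big → 0xd0000000
  opcode bits[31:24]=0xd0: beq/J
  [23:0] imm=0 = 0
  target = base 0x9488 + off 0x00 + 4 + imm 0 = 0x948c

0x948c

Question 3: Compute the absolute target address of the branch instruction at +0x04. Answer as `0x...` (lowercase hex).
off 0x04: read 76 ff ff fc as big → 0x76fffffc
  top 8b → 0x76 → bra [J]
  [23:0] imm=16777212 (s24→-4) = -4
  target = base 0x9488 + off 0x04 + 4 + imm -4 = 0x948c

0x948c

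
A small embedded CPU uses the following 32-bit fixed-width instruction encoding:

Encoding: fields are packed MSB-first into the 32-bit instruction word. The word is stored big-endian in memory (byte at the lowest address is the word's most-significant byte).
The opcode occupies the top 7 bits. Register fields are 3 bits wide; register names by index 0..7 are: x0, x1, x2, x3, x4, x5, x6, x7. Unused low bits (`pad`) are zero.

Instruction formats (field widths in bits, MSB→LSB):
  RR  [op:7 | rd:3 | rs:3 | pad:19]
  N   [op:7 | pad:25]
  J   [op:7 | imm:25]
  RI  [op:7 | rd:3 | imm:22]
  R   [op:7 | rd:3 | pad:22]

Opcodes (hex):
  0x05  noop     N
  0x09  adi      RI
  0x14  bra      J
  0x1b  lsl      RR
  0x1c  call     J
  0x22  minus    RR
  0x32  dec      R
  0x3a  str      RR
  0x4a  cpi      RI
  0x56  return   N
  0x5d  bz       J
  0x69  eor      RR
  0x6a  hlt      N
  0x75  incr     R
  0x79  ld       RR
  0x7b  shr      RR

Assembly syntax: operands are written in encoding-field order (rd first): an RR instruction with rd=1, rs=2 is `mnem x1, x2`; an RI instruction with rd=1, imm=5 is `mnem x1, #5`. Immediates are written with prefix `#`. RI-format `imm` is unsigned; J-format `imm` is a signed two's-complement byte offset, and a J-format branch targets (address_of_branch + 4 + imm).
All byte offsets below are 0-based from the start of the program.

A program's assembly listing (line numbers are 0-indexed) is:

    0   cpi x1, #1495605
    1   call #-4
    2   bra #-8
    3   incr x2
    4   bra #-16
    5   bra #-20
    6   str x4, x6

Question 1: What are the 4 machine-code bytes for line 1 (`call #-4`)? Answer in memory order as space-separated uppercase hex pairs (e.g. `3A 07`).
39 FF FF FC

L1: call op=0x1c:7|imm=-4:25 ⇒ 0x39fffffc ⇒ big 39 ff ff fc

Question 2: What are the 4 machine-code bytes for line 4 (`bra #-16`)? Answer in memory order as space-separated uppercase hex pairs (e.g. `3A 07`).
line 4 (bra): pack op=0x14:7|imm=-16:25 = 0x29fffff0; big→ 29 ff ff f0

29 FF FF F0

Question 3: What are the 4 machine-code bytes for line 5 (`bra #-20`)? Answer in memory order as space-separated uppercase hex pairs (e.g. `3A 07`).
29 FF FF EC

line 5 (bra): pack op=0x14:7|imm=-20:25 = 0x29ffffec; big→ 29 ff ff ec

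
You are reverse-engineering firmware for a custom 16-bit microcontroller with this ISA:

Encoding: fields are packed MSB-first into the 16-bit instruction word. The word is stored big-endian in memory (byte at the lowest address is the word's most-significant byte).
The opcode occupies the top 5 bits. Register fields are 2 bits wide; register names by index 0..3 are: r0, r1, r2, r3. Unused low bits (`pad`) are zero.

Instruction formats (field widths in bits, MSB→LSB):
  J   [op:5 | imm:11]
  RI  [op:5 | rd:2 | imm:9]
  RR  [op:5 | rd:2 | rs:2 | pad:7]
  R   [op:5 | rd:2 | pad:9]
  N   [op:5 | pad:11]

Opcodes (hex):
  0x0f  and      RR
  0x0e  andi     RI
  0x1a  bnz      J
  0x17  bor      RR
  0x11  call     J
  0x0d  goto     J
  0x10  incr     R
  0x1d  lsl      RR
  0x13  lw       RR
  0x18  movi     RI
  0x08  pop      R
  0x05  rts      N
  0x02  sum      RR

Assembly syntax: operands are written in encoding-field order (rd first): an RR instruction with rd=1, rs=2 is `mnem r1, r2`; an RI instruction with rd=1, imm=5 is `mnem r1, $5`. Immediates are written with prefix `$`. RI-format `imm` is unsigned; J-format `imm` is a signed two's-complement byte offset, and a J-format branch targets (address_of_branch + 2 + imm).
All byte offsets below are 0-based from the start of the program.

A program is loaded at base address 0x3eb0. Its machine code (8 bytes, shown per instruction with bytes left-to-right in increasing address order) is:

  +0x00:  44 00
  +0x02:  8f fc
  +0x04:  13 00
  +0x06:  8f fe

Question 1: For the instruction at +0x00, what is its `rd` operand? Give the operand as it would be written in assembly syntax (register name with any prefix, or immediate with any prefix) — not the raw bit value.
[00] 44 00 → 0x4400
  op=0x4400>>11=0x8 ⇒ pop (R)
  rd@[10:9]=0x2 ⇒ r2

r2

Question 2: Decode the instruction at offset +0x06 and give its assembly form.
call $-2

[06] 8f fe → 0x8ffe
  opcode bits[15:11]=0x11: call/J
  imm: (w>>0)&0x7ff=0x7fe (s11→-2) → $-2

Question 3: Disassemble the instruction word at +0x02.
@+02  big-endian(8f fc) = 0x8ffc
  top 5b → 0x11 → call [J]
  imm@[10:0]=0x7fc (s11→-4) ⇒ $-4

call $-4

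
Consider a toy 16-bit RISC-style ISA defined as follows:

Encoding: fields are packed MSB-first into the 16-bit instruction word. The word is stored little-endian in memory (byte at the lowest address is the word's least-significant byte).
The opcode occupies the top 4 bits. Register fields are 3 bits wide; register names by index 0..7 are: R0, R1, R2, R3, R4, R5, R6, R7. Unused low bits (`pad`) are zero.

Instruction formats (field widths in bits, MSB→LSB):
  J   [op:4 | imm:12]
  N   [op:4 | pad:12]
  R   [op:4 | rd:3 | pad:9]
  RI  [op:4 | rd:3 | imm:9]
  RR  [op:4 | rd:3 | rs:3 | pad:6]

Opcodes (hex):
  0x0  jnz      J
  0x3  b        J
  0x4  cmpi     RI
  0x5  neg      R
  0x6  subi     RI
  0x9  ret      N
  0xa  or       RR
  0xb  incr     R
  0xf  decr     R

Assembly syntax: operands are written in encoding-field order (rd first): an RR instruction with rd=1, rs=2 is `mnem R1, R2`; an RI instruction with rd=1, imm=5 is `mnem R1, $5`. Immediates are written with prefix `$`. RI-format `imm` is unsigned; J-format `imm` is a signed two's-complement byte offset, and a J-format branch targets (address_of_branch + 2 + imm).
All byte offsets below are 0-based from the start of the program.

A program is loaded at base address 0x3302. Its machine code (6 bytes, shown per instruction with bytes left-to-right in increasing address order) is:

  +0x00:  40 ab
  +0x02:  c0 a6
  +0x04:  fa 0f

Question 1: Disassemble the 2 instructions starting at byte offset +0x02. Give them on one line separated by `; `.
off 0x02: read c0 a6 as little → 0xa6c0
  top 4b → 0xa → or [RR]
  [11:9] rd=3 = R3
  [8:6] rs=3 = R3
off 0x04: read fa 0f as little → 0x0ffa
  top 4b → 0x0 → jnz [J]
  [11:0] imm=4090 (s12→-6) = $-6

or R3, R3; jnz $-6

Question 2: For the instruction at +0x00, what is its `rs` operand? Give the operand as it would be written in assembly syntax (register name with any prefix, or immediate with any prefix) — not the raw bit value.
R5

+0x00: 40 ab ⇒ word 0xab40 (little)
  op=0xab40>>12=0xa ⇒ or (RR)
  rd: (w>>9)&0x7=0x5 → R5
  rs: (w>>6)&0x7=0x5 → R5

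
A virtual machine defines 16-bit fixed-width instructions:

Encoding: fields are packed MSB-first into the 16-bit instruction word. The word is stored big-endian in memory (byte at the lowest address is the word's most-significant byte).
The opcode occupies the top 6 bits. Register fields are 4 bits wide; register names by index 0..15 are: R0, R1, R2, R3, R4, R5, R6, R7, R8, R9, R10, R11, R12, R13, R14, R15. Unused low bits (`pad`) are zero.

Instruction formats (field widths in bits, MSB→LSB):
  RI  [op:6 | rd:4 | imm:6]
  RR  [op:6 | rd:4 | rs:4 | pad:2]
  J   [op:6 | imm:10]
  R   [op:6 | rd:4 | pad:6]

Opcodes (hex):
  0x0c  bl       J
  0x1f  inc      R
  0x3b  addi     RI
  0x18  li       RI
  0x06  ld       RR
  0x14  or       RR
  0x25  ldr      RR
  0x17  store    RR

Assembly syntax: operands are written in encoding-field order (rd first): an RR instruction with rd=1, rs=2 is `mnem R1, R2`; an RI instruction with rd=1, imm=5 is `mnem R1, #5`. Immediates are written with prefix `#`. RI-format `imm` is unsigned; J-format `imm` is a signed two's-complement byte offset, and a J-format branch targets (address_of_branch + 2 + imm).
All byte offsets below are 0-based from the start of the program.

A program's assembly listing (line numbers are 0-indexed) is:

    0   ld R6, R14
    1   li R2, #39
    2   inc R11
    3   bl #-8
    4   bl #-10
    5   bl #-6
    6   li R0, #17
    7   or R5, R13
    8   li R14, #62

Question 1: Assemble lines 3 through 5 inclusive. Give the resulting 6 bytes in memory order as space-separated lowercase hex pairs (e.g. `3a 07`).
33 f8 33 f6 33 fa

L3: bl op=0xc:6|imm=-8:10 ⇒ 0x33f8 ⇒ big 33 f8
L4: bl op=0xc:6|imm=-10:10 ⇒ 0x33f6 ⇒ big 33 f6
L5: bl op=0xc:6|imm=-6:10 ⇒ 0x33fa ⇒ big 33 fa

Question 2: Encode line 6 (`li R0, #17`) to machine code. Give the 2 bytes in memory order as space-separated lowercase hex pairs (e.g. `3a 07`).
6. li fields op=0x18:6|rd=0:4|imm=17:6 → word 6011h → 60 11

60 11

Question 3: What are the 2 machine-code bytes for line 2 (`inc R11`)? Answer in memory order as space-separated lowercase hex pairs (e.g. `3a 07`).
2. inc fields op=0x1f:6|rd=11:4|pad=0:6 → word 7ec0h → 7e c0

7e c0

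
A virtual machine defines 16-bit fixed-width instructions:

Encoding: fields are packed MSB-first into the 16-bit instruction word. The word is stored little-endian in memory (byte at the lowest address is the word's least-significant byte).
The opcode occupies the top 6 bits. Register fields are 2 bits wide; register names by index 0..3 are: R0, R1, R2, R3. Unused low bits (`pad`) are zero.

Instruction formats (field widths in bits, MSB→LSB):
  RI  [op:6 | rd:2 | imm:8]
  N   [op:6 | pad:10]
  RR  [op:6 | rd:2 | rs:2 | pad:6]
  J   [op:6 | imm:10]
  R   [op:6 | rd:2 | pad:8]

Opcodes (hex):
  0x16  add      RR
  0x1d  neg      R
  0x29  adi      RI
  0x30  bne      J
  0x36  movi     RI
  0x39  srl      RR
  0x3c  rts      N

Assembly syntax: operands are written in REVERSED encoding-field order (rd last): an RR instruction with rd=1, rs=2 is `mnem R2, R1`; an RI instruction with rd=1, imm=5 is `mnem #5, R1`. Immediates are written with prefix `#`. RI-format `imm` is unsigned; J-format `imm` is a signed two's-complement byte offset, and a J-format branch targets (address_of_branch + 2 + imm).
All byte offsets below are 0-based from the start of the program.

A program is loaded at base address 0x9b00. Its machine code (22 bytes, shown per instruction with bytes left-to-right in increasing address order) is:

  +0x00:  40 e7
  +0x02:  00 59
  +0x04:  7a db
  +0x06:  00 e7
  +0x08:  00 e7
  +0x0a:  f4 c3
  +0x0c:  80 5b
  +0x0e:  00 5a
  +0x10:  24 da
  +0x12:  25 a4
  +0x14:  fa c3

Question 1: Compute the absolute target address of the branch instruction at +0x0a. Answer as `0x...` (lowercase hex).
0x9b00

@+0a  little-endian(f4 c3) = 0xc3f4
  top 6b → 0x30 → bne [J]
  [9:0] imm=1012 (s10→-12) = #-12
  target = base 0x9b00 + off 0x0a + 2 + imm -12 = 0x9b00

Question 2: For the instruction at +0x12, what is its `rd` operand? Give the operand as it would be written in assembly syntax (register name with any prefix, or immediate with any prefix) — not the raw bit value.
off 0x12: read 25 a4 as little → 0xa425
  top 6b → 0x29 → adi [RI]
  [9:8] rd=0 = R0
  [7:0] imm=37 = #37

R0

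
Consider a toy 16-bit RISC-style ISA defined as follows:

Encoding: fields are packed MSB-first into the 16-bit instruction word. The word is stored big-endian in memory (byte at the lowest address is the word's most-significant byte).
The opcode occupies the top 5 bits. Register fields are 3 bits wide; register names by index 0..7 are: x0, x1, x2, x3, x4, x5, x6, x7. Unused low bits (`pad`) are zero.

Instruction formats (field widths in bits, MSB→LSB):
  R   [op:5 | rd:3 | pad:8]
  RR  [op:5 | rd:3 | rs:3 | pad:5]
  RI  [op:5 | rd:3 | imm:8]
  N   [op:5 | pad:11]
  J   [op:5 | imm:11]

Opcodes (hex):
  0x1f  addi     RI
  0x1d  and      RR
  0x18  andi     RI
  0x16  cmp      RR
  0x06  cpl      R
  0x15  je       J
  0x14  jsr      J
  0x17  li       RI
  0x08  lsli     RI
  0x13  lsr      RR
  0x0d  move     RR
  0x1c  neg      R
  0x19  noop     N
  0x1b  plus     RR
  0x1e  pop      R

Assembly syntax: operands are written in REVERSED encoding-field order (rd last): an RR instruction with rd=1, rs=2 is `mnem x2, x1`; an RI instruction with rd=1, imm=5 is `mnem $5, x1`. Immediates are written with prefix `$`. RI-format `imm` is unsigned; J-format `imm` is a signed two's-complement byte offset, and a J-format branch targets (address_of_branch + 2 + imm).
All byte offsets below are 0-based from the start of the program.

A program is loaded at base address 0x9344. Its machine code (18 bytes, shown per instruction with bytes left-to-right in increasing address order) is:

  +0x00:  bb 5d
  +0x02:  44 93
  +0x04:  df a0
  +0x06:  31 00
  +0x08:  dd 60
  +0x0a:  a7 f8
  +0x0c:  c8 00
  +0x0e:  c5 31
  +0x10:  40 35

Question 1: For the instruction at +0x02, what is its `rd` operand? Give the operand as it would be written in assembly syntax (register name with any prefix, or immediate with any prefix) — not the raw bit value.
x4

@+02  big-endian(44 93) = 0x4493
  op=0x4493>>11=0x8 ⇒ lsli (RI)
  rd: (w>>8)&0x7=0x4 → x4
  imm: (w>>0)&0xff=0x93 → $147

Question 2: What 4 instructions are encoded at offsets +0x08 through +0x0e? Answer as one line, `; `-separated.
plus x3, x5; jsr $-8; noop; andi $49, x5

[08] dd 60 → 0xdd60
  op=0xdd60>>11=0x1b ⇒ plus (RR)
  rd@[10:8]=0x5 ⇒ x5
  rs@[7:5]=0x3 ⇒ x3
[0a] a7 f8 → 0xa7f8
  op=0xa7f8>>11=0x14 ⇒ jsr (J)
  imm@[10:0]=0x7f8 (s11→-8) ⇒ $-8
[0c] c8 00 → 0xc800
  op=0xc800>>11=0x19 ⇒ noop (N)
[0e] c5 31 → 0xc531
  op=0xc531>>11=0x18 ⇒ andi (RI)
  rd@[10:8]=0x5 ⇒ x5
  imm@[7:0]=0x31 ⇒ $49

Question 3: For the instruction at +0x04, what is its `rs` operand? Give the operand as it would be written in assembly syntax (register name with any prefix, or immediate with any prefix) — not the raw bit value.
off 0x04: read df a0 as big → 0xdfa0
  op=0xdfa0>>11=0x1b ⇒ plus (RR)
  rd@[10:8]=0x7 ⇒ x7
  rs@[7:5]=0x5 ⇒ x5

x5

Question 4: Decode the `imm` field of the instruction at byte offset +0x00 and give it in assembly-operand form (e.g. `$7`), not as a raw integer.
@+00  big-endian(bb 5d) = 0xbb5d
  top 5b → 0x17 → li [RI]
  [10:8] rd=3 = x3
  [7:0] imm=93 = $93

$93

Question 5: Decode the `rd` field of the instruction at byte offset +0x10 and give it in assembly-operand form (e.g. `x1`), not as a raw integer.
x0

off 0x10: read 40 35 as big → 0x4035
  op=0x4035>>11=0x8 ⇒ lsli (RI)
  rd: (w>>8)&0x7=0x0 → x0
  imm: (w>>0)&0xff=0x35 → $53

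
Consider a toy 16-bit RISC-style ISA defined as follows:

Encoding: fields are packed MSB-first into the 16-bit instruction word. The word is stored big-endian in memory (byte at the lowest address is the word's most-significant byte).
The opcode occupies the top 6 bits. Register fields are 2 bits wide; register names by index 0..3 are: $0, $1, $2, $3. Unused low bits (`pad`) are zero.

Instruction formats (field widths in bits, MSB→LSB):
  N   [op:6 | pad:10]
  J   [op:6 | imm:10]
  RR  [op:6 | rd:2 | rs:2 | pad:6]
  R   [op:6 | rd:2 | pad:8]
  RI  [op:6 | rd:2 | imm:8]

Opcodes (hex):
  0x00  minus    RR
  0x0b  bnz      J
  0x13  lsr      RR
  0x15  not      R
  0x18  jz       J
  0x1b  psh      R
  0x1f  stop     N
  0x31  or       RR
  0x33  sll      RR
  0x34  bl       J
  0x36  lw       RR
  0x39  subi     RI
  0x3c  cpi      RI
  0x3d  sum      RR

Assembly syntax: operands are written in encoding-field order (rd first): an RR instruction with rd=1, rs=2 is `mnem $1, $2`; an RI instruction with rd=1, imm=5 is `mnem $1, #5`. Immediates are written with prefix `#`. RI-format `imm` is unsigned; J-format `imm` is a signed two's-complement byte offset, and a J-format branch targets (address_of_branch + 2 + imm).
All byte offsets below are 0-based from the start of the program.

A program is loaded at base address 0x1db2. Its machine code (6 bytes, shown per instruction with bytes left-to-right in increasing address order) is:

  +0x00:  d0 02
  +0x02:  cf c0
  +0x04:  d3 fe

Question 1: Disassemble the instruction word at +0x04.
bl #-2

off 0x04: read d3 fe as big → 0xd3fe
  op=0xd3fe>>10=0x34 ⇒ bl (J)
  imm: (w>>0)&0x3ff=0x3fe (s10→-2) → #-2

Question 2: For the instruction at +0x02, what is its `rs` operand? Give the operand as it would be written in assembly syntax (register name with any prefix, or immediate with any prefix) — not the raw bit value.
$3

off 0x02: read cf c0 as big → 0xcfc0
  opcode bits[15:10]=0x33: sll/RR
  rd@[9:8]=0x3 ⇒ $3
  rs@[7:6]=0x3 ⇒ $3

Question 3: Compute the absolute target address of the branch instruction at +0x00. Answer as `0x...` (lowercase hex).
0x1db6

+0x00: d0 02 ⇒ word 0xd002 (big)
  op=0xd002>>10=0x34 ⇒ bl (J)
  [9:0] imm=2 = #2
  target = base 0x1db2 + off 0x00 + 2 + imm 2 = 0x1db6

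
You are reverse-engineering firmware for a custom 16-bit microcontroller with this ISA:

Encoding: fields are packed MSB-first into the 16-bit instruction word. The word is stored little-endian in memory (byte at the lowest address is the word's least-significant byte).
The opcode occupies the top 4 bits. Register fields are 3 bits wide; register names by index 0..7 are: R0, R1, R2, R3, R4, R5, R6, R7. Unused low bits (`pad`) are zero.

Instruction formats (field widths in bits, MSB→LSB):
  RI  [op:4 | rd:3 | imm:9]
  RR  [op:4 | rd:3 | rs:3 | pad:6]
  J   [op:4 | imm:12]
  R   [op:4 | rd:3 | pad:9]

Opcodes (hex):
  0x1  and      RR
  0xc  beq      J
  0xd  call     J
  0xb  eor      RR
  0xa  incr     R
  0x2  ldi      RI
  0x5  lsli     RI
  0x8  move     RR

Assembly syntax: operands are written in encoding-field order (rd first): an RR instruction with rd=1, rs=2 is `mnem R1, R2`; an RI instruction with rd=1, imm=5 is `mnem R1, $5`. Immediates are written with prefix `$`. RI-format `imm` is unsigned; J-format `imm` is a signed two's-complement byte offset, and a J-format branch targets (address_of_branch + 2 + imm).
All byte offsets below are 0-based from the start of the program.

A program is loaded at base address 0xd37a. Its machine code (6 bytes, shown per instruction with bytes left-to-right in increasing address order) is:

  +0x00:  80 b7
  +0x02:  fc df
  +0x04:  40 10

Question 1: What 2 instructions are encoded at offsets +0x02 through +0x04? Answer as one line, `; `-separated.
call $-4; and R0, R1

[02] fc df → 0xdffc
  top 4b → 0xd → call [J]
  [11:0] imm=4092 (s12→-4) = $-4
[04] 40 10 → 0x1040
  top 4b → 0x1 → and [RR]
  [11:9] rd=0 = R0
  [8:6] rs=1 = R1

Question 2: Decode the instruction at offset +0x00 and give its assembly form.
eor R3, R6

+0x00: 80 b7 ⇒ word 0xb780 (little)
  opcode bits[15:12]=0xb: eor/RR
  rd@[11:9]=0x3 ⇒ R3
  rs@[8:6]=0x6 ⇒ R6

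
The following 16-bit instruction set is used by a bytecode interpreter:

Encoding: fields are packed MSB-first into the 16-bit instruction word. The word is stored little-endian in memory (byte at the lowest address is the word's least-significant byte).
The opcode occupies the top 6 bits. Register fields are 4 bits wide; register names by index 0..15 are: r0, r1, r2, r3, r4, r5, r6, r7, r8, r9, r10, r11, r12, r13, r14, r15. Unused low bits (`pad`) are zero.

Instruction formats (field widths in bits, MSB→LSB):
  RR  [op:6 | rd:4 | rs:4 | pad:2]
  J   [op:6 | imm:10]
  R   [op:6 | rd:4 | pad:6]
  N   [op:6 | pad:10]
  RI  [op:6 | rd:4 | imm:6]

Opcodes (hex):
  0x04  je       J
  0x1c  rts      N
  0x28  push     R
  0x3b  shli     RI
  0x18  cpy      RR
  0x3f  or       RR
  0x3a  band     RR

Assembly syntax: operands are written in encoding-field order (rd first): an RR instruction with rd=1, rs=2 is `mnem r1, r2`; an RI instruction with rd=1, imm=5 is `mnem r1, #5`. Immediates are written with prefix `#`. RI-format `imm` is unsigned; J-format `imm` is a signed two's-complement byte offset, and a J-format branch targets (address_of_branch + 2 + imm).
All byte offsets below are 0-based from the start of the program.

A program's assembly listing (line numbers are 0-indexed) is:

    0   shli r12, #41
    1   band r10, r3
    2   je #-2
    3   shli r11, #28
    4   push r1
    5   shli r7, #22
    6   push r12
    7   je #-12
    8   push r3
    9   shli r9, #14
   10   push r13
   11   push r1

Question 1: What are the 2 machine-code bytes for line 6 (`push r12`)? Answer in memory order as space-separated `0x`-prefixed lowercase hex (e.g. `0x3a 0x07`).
line 6 (push): pack op=0x28:6|rd=12:4|pad=0:6 = 0xa300; little→ 00 a3

0x00 0xa3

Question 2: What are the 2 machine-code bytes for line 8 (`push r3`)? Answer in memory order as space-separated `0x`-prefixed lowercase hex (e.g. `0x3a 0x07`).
0xc0 0xa0

line 8 (push): pack op=0x28:6|rd=3:4|pad=0:6 = 0xa0c0; little→ c0 a0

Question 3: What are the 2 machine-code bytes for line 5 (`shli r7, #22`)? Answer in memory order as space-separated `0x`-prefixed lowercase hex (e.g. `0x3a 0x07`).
5. shli fields op=0x3b:6|rd=7:4|imm=22:6 → word edd6h → d6 ed

0xd6 0xed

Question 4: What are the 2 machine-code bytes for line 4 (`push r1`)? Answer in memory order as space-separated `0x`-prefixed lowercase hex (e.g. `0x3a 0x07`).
4. push fields op=0x28:6|rd=1:4|pad=0:6 → word a040h → 40 a0

0x40 0xa0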